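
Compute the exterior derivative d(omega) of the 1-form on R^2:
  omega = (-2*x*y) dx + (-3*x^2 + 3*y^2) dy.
d(omega) = (-4*x) dx ∧ dy

For a 1-form omega = sum_i f_i dx_i, the exterior derivative is
  d(omega) = sum_{i < j} (∂f_j/∂x_i - ∂f_i/∂x_j) dx_i ∧ dx_j.
  coefficient of dx ∧ dy: ∂f_2/∂x - ∂f_1/∂y = ∂(-3*x^2 + 3*y^2)/∂x - ∂(-2*x*y)/∂y = -4*x
Assembling: d(omega) = (-4*x) dx ∧ dy.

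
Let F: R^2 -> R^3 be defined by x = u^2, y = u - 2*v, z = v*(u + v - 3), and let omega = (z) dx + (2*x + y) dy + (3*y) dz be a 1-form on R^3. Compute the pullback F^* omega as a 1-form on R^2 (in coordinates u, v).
F^* omega = (2*u^2*v + 2*u^2 + 2*u*v^2 - 3*u*v + u - 6*v^2 - 2*v) du + (-u^2 - 11*u - 12*v^2 + 22*v) dv

Using F^*(f dg) = (f ∘ F) d(g ∘ F), substitute each coordinate x_i by F_i(u, v) in f_i, and replace dx_i by d F_i = (∂F_i/∂u) du + (∂F_i/∂v) dv.
  For the x component: f_1(F) = v*(u + v - 3); d F_1 = (2*u) du + (0) dv
  For the y component: f_2(F) = 2*u^2 + u - 2*v; d F_2 = (1) du + (-2) dv
  For the z component: f_3(F) = 3*u - 6*v; d F_3 = (v) du + (u + 2*v - 3) dv
Combining and collecting du, dv coefficients:
  coeff of du: 2*u^2*v + 2*u^2 + 2*u*v^2 - 3*u*v + u - 6*v^2 - 2*v
  coeff of dv: -u^2 - 11*u - 12*v^2 + 22*v
F^* omega = (2*u^2*v + 2*u^2 + 2*u*v^2 - 3*u*v + u - 6*v^2 - 2*v) du + (-u^2 - 11*u - 12*v^2 + 22*v) dv.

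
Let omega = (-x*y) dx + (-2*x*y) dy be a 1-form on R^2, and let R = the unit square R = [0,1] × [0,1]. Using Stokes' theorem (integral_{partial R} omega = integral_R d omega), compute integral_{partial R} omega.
integral_(partial R) omega = -1/2

Stokes: integral_partial_R omega = integral_R d omega with d omega = (∂Q/∂x - ∂P/∂y) dx ∧ dy.
  ∂Q/∂x = -2*y
  ∂P/∂y = -x
  integrand = ∂Q/∂x - ∂P/∂y = x - 2*y.
Integrating over R: integral_0^1 integral_0^1 (x - 2*y) dx dy = -1/2.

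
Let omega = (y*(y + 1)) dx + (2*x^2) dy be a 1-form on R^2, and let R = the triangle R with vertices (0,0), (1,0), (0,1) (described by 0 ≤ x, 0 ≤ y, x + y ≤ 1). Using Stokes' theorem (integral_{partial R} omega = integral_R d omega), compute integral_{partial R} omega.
integral_(partial R) omega = -1/6

Stokes: integral_partial_R omega = integral_R d omega with d omega = (∂Q/∂x - ∂P/∂y) dx ∧ dy.
  ∂Q/∂x = 4*x
  ∂P/∂y = 2*y + 1
  integrand = ∂Q/∂x - ∂P/∂y = 4*x - 2*y - 1.
Integrating over R: integral_0^1 integral_0^{1-x} (4*x - 2*y - 1) dy dx = -1/6.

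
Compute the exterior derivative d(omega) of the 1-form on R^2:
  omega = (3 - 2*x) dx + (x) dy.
d(omega) = (1) dx ∧ dy

For a 1-form omega = sum_i f_i dx_i, the exterior derivative is
  d(omega) = sum_{i < j} (∂f_j/∂x_i - ∂f_i/∂x_j) dx_i ∧ dx_j.
  coefficient of dx ∧ dy: ∂f_2/∂x - ∂f_1/∂y = ∂(x)/∂x - ∂(3 - 2*x)/∂y = 1
Assembling: d(omega) = (1) dx ∧ dy.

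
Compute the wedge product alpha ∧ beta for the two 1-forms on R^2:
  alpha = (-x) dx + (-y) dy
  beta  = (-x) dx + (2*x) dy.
alpha ∧ beta = (-x*(2*x + y)) dx ∧ dy

Distribute the wedge, using dx_i ∧ dx_j = -dx_j ∧ dx_i and dx_i ∧ dx_i = 0. For each pair (i, j) with i < j, the coefficient of dx_i ∧ dx_j in alpha ∧ beta is (alpha_i * beta_j - alpha_j * beta_i). Collecting: alpha ∧ beta = (-x*(2*x + y)) dx ∧ dy.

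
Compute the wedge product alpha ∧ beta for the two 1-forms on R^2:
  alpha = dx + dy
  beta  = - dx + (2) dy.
alpha ∧ beta = (3) dx ∧ dy

Distribute the wedge, using dx_i ∧ dx_j = -dx_j ∧ dx_i and dx_i ∧ dx_i = 0. For each pair (i, j) with i < j, the coefficient of dx_i ∧ dx_j in alpha ∧ beta is (alpha_i * beta_j - alpha_j * beta_i). Collecting: alpha ∧ beta = (3) dx ∧ dy.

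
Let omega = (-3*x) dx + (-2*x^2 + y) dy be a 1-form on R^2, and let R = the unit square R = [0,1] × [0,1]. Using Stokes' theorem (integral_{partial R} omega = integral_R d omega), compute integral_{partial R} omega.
integral_(partial R) omega = -2

Stokes: integral_partial_R omega = integral_R d omega with d omega = (∂Q/∂x - ∂P/∂y) dx ∧ dy.
  ∂Q/∂x = -4*x
  ∂P/∂y = 0
  integrand = ∂Q/∂x - ∂P/∂y = -4*x.
Integrating over R: integral_0^1 integral_0^1 (-4*x) dx dy = -2.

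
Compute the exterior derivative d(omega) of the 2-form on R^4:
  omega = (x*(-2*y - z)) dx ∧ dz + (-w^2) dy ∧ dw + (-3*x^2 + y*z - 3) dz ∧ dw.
d(omega) = (2*x) dx ∧ dy ∧ dz + (-6*x) dx ∧ dz ∧ dw + (z) dy ∧ dz ∧ dw

For a 2-form omega = sum_{i<j} g_{ij} dx_i ∧ dx_j, the exterior derivative is
  d(omega) = sum_{i<j} d(g_{ij}) ∧ dx_i ∧ dx_j = sum_{i<j, k} (∂g_{ij}/∂x_k) dx_k ∧ dx_i ∧ dx_j.
Expand each term, using dx_k ∧ dx_i ∧ dx_j = sgn(permutation) dx_{(a)} ∧ dx_{(b)} ∧ dx_{(c)} with (a < b < c) sorted:
  d(x*(-2*y - z)) includes (∂/∂y)(x*(-2*y - z)) dy = (-2*x) dy, which multiplied by dx ∧ dz gives (2*x) dx ∧ dy ∧ dz
  d(-3*x^2 + y*z - 3) includes (∂/∂x)(-3*x^2 + y*z - 3) dx = (-6*x) dx, which multiplied by dz ∧ dw gives (-6*x) dx ∧ dz ∧ dw
  d(-3*x^2 + y*z - 3) includes (∂/∂y)(-3*x^2 + y*z - 3) dy = (z) dy, which multiplied by dz ∧ dw gives (z) dy ∧ dz ∧ dw
Collecting like 3-forms: d(omega) = (2*x) dx ∧ dy ∧ dz + (-6*x) dx ∧ dz ∧ dw + (z) dy ∧ dz ∧ dw.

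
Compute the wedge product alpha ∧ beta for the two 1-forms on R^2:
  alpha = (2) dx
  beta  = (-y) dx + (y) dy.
alpha ∧ beta = (2*y) dx ∧ dy

Distribute the wedge, using dx_i ∧ dx_j = -dx_j ∧ dx_i and dx_i ∧ dx_i = 0. For each pair (i, j) with i < j, the coefficient of dx_i ∧ dx_j in alpha ∧ beta is (alpha_i * beta_j - alpha_j * beta_i). Collecting: alpha ∧ beta = (2*y) dx ∧ dy.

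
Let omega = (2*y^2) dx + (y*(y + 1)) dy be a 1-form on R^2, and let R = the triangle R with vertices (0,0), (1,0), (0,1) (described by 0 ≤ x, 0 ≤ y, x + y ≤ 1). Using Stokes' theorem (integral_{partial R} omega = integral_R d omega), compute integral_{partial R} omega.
integral_(partial R) omega = -2/3

Stokes: integral_partial_R omega = integral_R d omega with d omega = (∂Q/∂x - ∂P/∂y) dx ∧ dy.
  ∂Q/∂x = 0
  ∂P/∂y = 4*y
  integrand = ∂Q/∂x - ∂P/∂y = -4*y.
Integrating over R: integral_0^1 integral_0^{1-x} (-4*y) dy dx = -2/3.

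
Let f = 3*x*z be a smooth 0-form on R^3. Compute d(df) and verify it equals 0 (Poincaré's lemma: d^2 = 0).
d(df) = 0

Step 1: df = sum_i (∂f/∂x_i) dx_i = (3*z) dx + (0) dy + (3*x) dz.
Step 2: Apply d again. Using the 1-form formula, the coefficient of dx ∧ dy in d(df) is ∂^2 f/∂x ∂y - ∂^2 f/∂y ∂x = (0) - (0) = 0 (equality of mixed partials for smooth f).
Similarly for dx ∧ dz and dy ∧ dz — all coefficients vanish. So d(df) = 0.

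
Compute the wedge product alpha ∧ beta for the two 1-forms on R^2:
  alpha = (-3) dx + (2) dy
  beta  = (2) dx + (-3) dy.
alpha ∧ beta = (5) dx ∧ dy

Distribute the wedge, using dx_i ∧ dx_j = -dx_j ∧ dx_i and dx_i ∧ dx_i = 0. For each pair (i, j) with i < j, the coefficient of dx_i ∧ dx_j in alpha ∧ beta is (alpha_i * beta_j - alpha_j * beta_i). Collecting: alpha ∧ beta = (5) dx ∧ dy.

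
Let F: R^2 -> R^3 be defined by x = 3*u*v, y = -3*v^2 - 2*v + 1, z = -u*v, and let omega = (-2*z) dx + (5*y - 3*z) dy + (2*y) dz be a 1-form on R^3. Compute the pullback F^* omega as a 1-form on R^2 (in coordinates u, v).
F^* omega = (2*v*(3*u*v + 3*v^2 + 2*v - 1)) du + (6*u^2*v - 12*u*v^2 - 2*u*v - 2*u + 90*v^3 + 90*v^2 - 10*v - 10) dv

Using F^*(f dg) = (f ∘ F) d(g ∘ F), substitute each coordinate x_i by F_i(u, v) in f_i, and replace dx_i by d F_i = (∂F_i/∂u) du + (∂F_i/∂v) dv.
  For the x component: f_1(F) = 2*u*v; d F_1 = (3*v) du + (3*u) dv
  For the y component: f_2(F) = 3*u*v - 15*v^2 - 10*v + 5; d F_2 = (0) du + (-6*v - 2) dv
  For the z component: f_3(F) = -6*v^2 - 4*v + 2; d F_3 = (-v) du + (-u) dv
Combining and collecting du, dv coefficients:
  coeff of du: 2*v*(3*u*v + 3*v^2 + 2*v - 1)
  coeff of dv: 6*u^2*v - 12*u*v^2 - 2*u*v - 2*u + 90*v^3 + 90*v^2 - 10*v - 10
F^* omega = (2*v*(3*u*v + 3*v^2 + 2*v - 1)) du + (6*u^2*v - 12*u*v^2 - 2*u*v - 2*u + 90*v^3 + 90*v^2 - 10*v - 10) dv.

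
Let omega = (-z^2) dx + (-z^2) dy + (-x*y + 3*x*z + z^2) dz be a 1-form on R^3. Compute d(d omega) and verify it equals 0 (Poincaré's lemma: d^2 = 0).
d(d omega) = 0

Step 1: d omega = sum_{i<j} (∂f_j/∂x_i - ∂f_i/∂x_j) dx_i ∧ dx_j:
  coeff of dx ∧ dy: 0
  coeff of dx ∧ dz: -y + 5*z
  coeff of dy ∧ dz: -x + 2*z
Step 2: Apply d again to each 2-form coefficient. The only possible 3-form in R^3 is dx ∧ dy ∧ dz, with coefficient
  ∂(coeff of dy∧dz)/∂x - ∂(coeff of dx∧dz)/∂y + ∂(coeff of dx∧dy)/∂z
  = ∂/∂x (-x + 2*z) - ∂/∂y (-y + 5*z) + ∂/∂z (0).
Each of these terms simplifies to sums of mixed partials that cancel in pairs. The result is 0 (by equality of mixed partials for smooth functions — Schwarz / Clairaut).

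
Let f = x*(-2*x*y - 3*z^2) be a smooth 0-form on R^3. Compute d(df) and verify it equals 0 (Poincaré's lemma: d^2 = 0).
d(df) = 0

Step 1: df = sum_i (∂f/∂x_i) dx_i = (-4*x*y - 3*z^2) dx + (-2*x^2) dy + (-6*x*z) dz.
Step 2: Apply d again. Using the 1-form formula, the coefficient of dx ∧ dy in d(df) is ∂^2 f/∂x ∂y - ∂^2 f/∂y ∂x = (-4*x) - (-4*x) = 0 (equality of mixed partials for smooth f).
Similarly for dx ∧ dz and dy ∧ dz — all coefficients vanish. So d(df) = 0.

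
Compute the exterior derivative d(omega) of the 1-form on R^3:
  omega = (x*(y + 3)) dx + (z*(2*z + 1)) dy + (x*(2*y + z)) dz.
d(omega) = (-x) dx ∧ dy + (2*y + z) dx ∧ dz + (2*x - 4*z - 1) dy ∧ dz

For a 1-form omega = sum_i f_i dx_i, the exterior derivative is
  d(omega) = sum_{i < j} (∂f_j/∂x_i - ∂f_i/∂x_j) dx_i ∧ dx_j.
  coefficient of dx ∧ dy: ∂f_2/∂x - ∂f_1/∂y = ∂(z*(2*z + 1))/∂x - ∂(x*(y + 3))/∂y = -x
  coefficient of dx ∧ dz: ∂f_3/∂x - ∂f_1/∂z = ∂(x*(2*y + z))/∂x - ∂(x*(y + 3))/∂z = 2*y + z
  coefficient of dy ∧ dz: ∂f_3/∂y - ∂f_2/∂z = ∂(x*(2*y + z))/∂y - ∂(z*(2*z + 1))/∂z = 2*x - 4*z - 1
Assembling: d(omega) = (-x) dx ∧ dy + (2*y + z) dx ∧ dz + (2*x - 4*z - 1) dy ∧ dz.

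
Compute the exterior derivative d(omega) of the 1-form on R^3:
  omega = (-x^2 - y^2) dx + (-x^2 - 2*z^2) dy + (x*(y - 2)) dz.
d(omega) = (-2*x + 2*y) dx ∧ dy + (y - 2) dx ∧ dz + (x + 4*z) dy ∧ dz

For a 1-form omega = sum_i f_i dx_i, the exterior derivative is
  d(omega) = sum_{i < j} (∂f_j/∂x_i - ∂f_i/∂x_j) dx_i ∧ dx_j.
  coefficient of dx ∧ dy: ∂f_2/∂x - ∂f_1/∂y = ∂(-x^2 - 2*z^2)/∂x - ∂(-x^2 - y^2)/∂y = -2*x + 2*y
  coefficient of dx ∧ dz: ∂f_3/∂x - ∂f_1/∂z = ∂(x*(y - 2))/∂x - ∂(-x^2 - y^2)/∂z = y - 2
  coefficient of dy ∧ dz: ∂f_3/∂y - ∂f_2/∂z = ∂(x*(y - 2))/∂y - ∂(-x^2 - 2*z^2)/∂z = x + 4*z
Assembling: d(omega) = (-2*x + 2*y) dx ∧ dy + (y - 2) dx ∧ dz + (x + 4*z) dy ∧ dz.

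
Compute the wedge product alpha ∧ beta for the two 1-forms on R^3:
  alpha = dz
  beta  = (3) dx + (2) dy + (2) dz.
alpha ∧ beta = (-3) dx ∧ dz + (-2) dy ∧ dz

Distribute the wedge, using dx_i ∧ dx_j = -dx_j ∧ dx_i and dx_i ∧ dx_i = 0. For each pair (i, j) with i < j, the coefficient of dx_i ∧ dx_j in alpha ∧ beta is (alpha_i * beta_j - alpha_j * beta_i). Collecting: alpha ∧ beta = (-3) dx ∧ dz + (-2) dy ∧ dz.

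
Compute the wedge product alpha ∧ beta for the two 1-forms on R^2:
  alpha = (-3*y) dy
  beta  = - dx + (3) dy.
alpha ∧ beta = (-3*y) dx ∧ dy

Distribute the wedge, using dx_i ∧ dx_j = -dx_j ∧ dx_i and dx_i ∧ dx_i = 0. For each pair (i, j) with i < j, the coefficient of dx_i ∧ dx_j in alpha ∧ beta is (alpha_i * beta_j - alpha_j * beta_i). Collecting: alpha ∧ beta = (-3*y) dx ∧ dy.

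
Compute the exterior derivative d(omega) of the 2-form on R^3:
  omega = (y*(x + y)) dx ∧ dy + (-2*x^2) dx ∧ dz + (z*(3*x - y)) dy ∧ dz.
d(omega) = (3*z) dx ∧ dy ∧ dz

For a 2-form omega = sum_{i<j} g_{ij} dx_i ∧ dx_j, the exterior derivative is
  d(omega) = sum_{i<j} d(g_{ij}) ∧ dx_i ∧ dx_j = sum_{i<j, k} (∂g_{ij}/∂x_k) dx_k ∧ dx_i ∧ dx_j.
Expand each term, using dx_k ∧ dx_i ∧ dx_j = sgn(permutation) dx_{(a)} ∧ dx_{(b)} ∧ dx_{(c)} with (a < b < c) sorted:
  d(z*(3*x - y)) includes (∂/∂x)(z*(3*x - y)) dx = (3*z) dx, which multiplied by dy ∧ dz gives (3*z) dx ∧ dy ∧ dz
Collecting like 3-forms: d(omega) = (3*z) dx ∧ dy ∧ dz.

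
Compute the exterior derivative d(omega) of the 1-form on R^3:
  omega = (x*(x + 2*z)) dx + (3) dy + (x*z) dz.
d(omega) = (-2*x + z) dx ∧ dz

For a 1-form omega = sum_i f_i dx_i, the exterior derivative is
  d(omega) = sum_{i < j} (∂f_j/∂x_i - ∂f_i/∂x_j) dx_i ∧ dx_j.
  coefficient of dx ∧ dz: ∂f_3/∂x - ∂f_1/∂z = ∂(x*z)/∂x - ∂(x*(x + 2*z))/∂z = -2*x + z
Assembling: d(omega) = (-2*x + z) dx ∧ dz.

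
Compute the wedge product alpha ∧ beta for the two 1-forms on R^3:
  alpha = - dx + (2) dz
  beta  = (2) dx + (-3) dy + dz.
alpha ∧ beta = (3) dx ∧ dy + (-5) dx ∧ dz + (6) dy ∧ dz

Distribute the wedge, using dx_i ∧ dx_j = -dx_j ∧ dx_i and dx_i ∧ dx_i = 0. For each pair (i, j) with i < j, the coefficient of dx_i ∧ dx_j in alpha ∧ beta is (alpha_i * beta_j - alpha_j * beta_i). Collecting: alpha ∧ beta = (3) dx ∧ dy + (-5) dx ∧ dz + (6) dy ∧ dz.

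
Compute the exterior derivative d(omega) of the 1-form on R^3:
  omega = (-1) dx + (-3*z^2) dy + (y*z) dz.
d(omega) = (7*z) dy ∧ dz

For a 1-form omega = sum_i f_i dx_i, the exterior derivative is
  d(omega) = sum_{i < j} (∂f_j/∂x_i - ∂f_i/∂x_j) dx_i ∧ dx_j.
  coefficient of dy ∧ dz: ∂f_3/∂y - ∂f_2/∂z = ∂(y*z)/∂y - ∂(-3*z^2)/∂z = 7*z
Assembling: d(omega) = (7*z) dy ∧ dz.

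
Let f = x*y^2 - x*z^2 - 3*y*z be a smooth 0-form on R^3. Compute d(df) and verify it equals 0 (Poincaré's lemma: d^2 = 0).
d(df) = 0

Step 1: df = sum_i (∂f/∂x_i) dx_i = (y^2 - z^2) dx + (2*x*y - 3*z) dy + (-2*x*z - 3*y) dz.
Step 2: Apply d again. Using the 1-form formula, the coefficient of dx ∧ dy in d(df) is ∂^2 f/∂x ∂y - ∂^2 f/∂y ∂x = (2*y) - (2*y) = 0 (equality of mixed partials for smooth f).
Similarly for dx ∧ dz and dy ∧ dz — all coefficients vanish. So d(df) = 0.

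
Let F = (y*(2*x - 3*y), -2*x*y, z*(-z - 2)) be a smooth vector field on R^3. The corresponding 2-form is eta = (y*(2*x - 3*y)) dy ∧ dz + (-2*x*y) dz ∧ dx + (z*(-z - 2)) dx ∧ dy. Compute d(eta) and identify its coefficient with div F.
d(eta) = (-2*x + 2*y - 2*z - 2) dx ∧ dy ∧ dz; div F = -2*x + 2*y - 2*z - 2

For a 2-form in R^3 of the form above, applying d gives a 3-form with coefficient ∂P/∂x + ∂Q/∂y + ∂R/∂z:
  ∂P/∂x = 2*y
  ∂Q/∂y = -2*x
  ∂R/∂z = -2*z - 2
Sum = -2*x + 2*y - 2*z - 2, which is exactly div F.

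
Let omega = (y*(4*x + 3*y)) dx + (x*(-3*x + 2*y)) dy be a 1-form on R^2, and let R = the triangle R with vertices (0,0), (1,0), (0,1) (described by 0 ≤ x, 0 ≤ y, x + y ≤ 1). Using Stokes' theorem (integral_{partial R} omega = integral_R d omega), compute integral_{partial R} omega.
integral_(partial R) omega = -7/3

Stokes: integral_partial_R omega = integral_R d omega with d omega = (∂Q/∂x - ∂P/∂y) dx ∧ dy.
  ∂Q/∂x = -6*x + 2*y
  ∂P/∂y = 4*x + 6*y
  integrand = ∂Q/∂x - ∂P/∂y = -10*x - 4*y.
Integrating over R: integral_0^1 integral_0^{1-x} (-10*x - 4*y) dy dx = -7/3.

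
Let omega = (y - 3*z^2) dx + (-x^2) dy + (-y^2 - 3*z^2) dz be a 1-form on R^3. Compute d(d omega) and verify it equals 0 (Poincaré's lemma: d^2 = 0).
d(d omega) = 0

Step 1: d omega = sum_{i<j} (∂f_j/∂x_i - ∂f_i/∂x_j) dx_i ∧ dx_j:
  coeff of dx ∧ dy: -2*x - 1
  coeff of dx ∧ dz: 6*z
  coeff of dy ∧ dz: -2*y
Step 2: Apply d again to each 2-form coefficient. The only possible 3-form in R^3 is dx ∧ dy ∧ dz, with coefficient
  ∂(coeff of dy∧dz)/∂x - ∂(coeff of dx∧dz)/∂y + ∂(coeff of dx∧dy)/∂z
  = ∂/∂x (-2*y) - ∂/∂y (6*z) + ∂/∂z (-2*x - 1).
Each of these terms simplifies to sums of mixed partials that cancel in pairs. The result is 0 (by equality of mixed partials for smooth functions — Schwarz / Clairaut).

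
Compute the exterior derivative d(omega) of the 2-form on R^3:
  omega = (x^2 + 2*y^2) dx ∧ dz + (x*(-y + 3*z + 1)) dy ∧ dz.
d(omega) = (-5*y + 3*z + 1) dx ∧ dy ∧ dz

For a 2-form omega = sum_{i<j} g_{ij} dx_i ∧ dx_j, the exterior derivative is
  d(omega) = sum_{i<j} d(g_{ij}) ∧ dx_i ∧ dx_j = sum_{i<j, k} (∂g_{ij}/∂x_k) dx_k ∧ dx_i ∧ dx_j.
Expand each term, using dx_k ∧ dx_i ∧ dx_j = sgn(permutation) dx_{(a)} ∧ dx_{(b)} ∧ dx_{(c)} with (a < b < c) sorted:
  d(x^2 + 2*y^2) includes (∂/∂y)(x^2 + 2*y^2) dy = (4*y) dy, which multiplied by dx ∧ dz gives (-4*y) dx ∧ dy ∧ dz
  d(x*(-y + 3*z + 1)) includes (∂/∂x)(x*(-y + 3*z + 1)) dx = (-y + 3*z + 1) dx, which multiplied by dy ∧ dz gives (-y + 3*z + 1) dx ∧ dy ∧ dz
Collecting like 3-forms: d(omega) = (-5*y + 3*z + 1) dx ∧ dy ∧ dz.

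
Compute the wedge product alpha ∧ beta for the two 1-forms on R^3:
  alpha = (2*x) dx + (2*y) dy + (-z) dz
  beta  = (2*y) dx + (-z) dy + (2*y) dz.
alpha ∧ beta = (-2*x*z - 4*y^2) dx ∧ dy + (2*y*(2*x + z)) dx ∧ dz + (4*y^2 - z^2) dy ∧ dz

Distribute the wedge, using dx_i ∧ dx_j = -dx_j ∧ dx_i and dx_i ∧ dx_i = 0. For each pair (i, j) with i < j, the coefficient of dx_i ∧ dx_j in alpha ∧ beta is (alpha_i * beta_j - alpha_j * beta_i). Collecting: alpha ∧ beta = (-2*x*z - 4*y^2) dx ∧ dy + (2*y*(2*x + z)) dx ∧ dz + (4*y^2 - z^2) dy ∧ dz.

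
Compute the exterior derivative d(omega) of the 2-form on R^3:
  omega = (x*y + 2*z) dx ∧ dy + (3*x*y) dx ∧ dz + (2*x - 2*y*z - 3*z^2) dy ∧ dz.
d(omega) = (4 - 3*x) dx ∧ dy ∧ dz

For a 2-form omega = sum_{i<j} g_{ij} dx_i ∧ dx_j, the exterior derivative is
  d(omega) = sum_{i<j} d(g_{ij}) ∧ dx_i ∧ dx_j = sum_{i<j, k} (∂g_{ij}/∂x_k) dx_k ∧ dx_i ∧ dx_j.
Expand each term, using dx_k ∧ dx_i ∧ dx_j = sgn(permutation) dx_{(a)} ∧ dx_{(b)} ∧ dx_{(c)} with (a < b < c) sorted:
  d(x*y + 2*z) includes (∂/∂z)(x*y + 2*z) dz = (2) dz, which multiplied by dx ∧ dy gives (2) dx ∧ dy ∧ dz
  d(3*x*y) includes (∂/∂y)(3*x*y) dy = (3*x) dy, which multiplied by dx ∧ dz gives (-3*x) dx ∧ dy ∧ dz
  d(2*x - 2*y*z - 3*z^2) includes (∂/∂x)(2*x - 2*y*z - 3*z^2) dx = (2) dx, which multiplied by dy ∧ dz gives (2) dx ∧ dy ∧ dz
Collecting like 3-forms: d(omega) = (4 - 3*x) dx ∧ dy ∧ dz.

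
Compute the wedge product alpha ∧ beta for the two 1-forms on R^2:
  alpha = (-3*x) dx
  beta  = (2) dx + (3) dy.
alpha ∧ beta = (-9*x) dx ∧ dy

Distribute the wedge, using dx_i ∧ dx_j = -dx_j ∧ dx_i and dx_i ∧ dx_i = 0. For each pair (i, j) with i < j, the coefficient of dx_i ∧ dx_j in alpha ∧ beta is (alpha_i * beta_j - alpha_j * beta_i). Collecting: alpha ∧ beta = (-9*x) dx ∧ dy.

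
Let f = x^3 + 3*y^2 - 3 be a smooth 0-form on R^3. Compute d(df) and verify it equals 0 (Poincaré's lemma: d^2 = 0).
d(df) = 0

Step 1: df = sum_i (∂f/∂x_i) dx_i = (3*x^2) dx + (6*y) dy + (0) dz.
Step 2: Apply d again. Using the 1-form formula, the coefficient of dx ∧ dy in d(df) is ∂^2 f/∂x ∂y - ∂^2 f/∂y ∂x = (0) - (0) = 0 (equality of mixed partials for smooth f).
Similarly for dx ∧ dz and dy ∧ dz — all coefficients vanish. So d(df) = 0.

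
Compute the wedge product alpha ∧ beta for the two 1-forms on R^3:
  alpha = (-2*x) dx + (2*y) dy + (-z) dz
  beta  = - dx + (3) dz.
alpha ∧ beta = (-6*x - z) dx ∧ dz + (2*y) dx ∧ dy + (6*y) dy ∧ dz

Distribute the wedge, using dx_i ∧ dx_j = -dx_j ∧ dx_i and dx_i ∧ dx_i = 0. For each pair (i, j) with i < j, the coefficient of dx_i ∧ dx_j in alpha ∧ beta is (alpha_i * beta_j - alpha_j * beta_i). Collecting: alpha ∧ beta = (-6*x - z) dx ∧ dz + (2*y) dx ∧ dy + (6*y) dy ∧ dz.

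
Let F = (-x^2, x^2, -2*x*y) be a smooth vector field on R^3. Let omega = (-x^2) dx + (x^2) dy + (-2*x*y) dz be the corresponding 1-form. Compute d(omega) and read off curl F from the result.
d(omega) = (-2*x) dy ∧ dz + (2*y) dz ∧ dx + (2*x) dx ∧ dy; curl F = (-2*x, 2*y, 2*x)

d omega = sum_{i<j} (∂f_j/∂x_i - ∂f_i/∂x_j) dx_i ∧ dx_j. Under the identification (dy ∧ dz, dz ∧ dx, dx ∧ dy) ↔ (e_x, e_y, e_z), the coefficients are exactly the components of curl F. Compute:
  ∂R/∂y - ∂Q/∂z = (-2*x) - (0) = -2*x
  ∂P/∂z - ∂R/∂x = (0) - (-2*y) = 2*y
  ∂Q/∂x - ∂P/∂y = (2*x) - (0) = 2*x.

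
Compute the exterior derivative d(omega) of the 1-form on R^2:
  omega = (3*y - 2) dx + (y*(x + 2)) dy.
d(omega) = (y - 3) dx ∧ dy

For a 1-form omega = sum_i f_i dx_i, the exterior derivative is
  d(omega) = sum_{i < j} (∂f_j/∂x_i - ∂f_i/∂x_j) dx_i ∧ dx_j.
  coefficient of dx ∧ dy: ∂f_2/∂x - ∂f_1/∂y = ∂(y*(x + 2))/∂x - ∂(3*y - 2)/∂y = y - 3
Assembling: d(omega) = (y - 3) dx ∧ dy.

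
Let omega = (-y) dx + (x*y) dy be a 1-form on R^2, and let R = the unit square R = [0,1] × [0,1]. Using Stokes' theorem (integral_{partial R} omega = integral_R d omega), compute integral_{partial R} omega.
integral_(partial R) omega = 3/2

Stokes: integral_partial_R omega = integral_R d omega with d omega = (∂Q/∂x - ∂P/∂y) dx ∧ dy.
  ∂Q/∂x = y
  ∂P/∂y = -1
  integrand = ∂Q/∂x - ∂P/∂y = y + 1.
Integrating over R: integral_0^1 integral_0^1 (y + 1) dx dy = 3/2.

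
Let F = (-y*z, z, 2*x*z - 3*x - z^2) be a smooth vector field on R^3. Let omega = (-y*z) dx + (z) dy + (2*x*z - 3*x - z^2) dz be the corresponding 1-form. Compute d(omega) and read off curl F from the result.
d(omega) = (-1) dy ∧ dz + (-y - 2*z + 3) dz ∧ dx + (z) dx ∧ dy; curl F = (-1, -y - 2*z + 3, z)

d omega = sum_{i<j} (∂f_j/∂x_i - ∂f_i/∂x_j) dx_i ∧ dx_j. Under the identification (dy ∧ dz, dz ∧ dx, dx ∧ dy) ↔ (e_x, e_y, e_z), the coefficients are exactly the components of curl F. Compute:
  ∂R/∂y - ∂Q/∂z = (0) - (1) = -1
  ∂P/∂z - ∂R/∂x = (-y) - (2*z - 3) = -y - 2*z + 3
  ∂Q/∂x - ∂P/∂y = (0) - (-z) = z.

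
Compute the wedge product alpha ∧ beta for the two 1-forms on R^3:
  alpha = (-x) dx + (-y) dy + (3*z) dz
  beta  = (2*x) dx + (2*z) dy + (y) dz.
alpha ∧ beta = (2*x*(y - z)) dx ∧ dy + (-x*(y + 6*z)) dx ∧ dz + (-y^2 - 6*z^2) dy ∧ dz

Distribute the wedge, using dx_i ∧ dx_j = -dx_j ∧ dx_i and dx_i ∧ dx_i = 0. For each pair (i, j) with i < j, the coefficient of dx_i ∧ dx_j in alpha ∧ beta is (alpha_i * beta_j - alpha_j * beta_i). Collecting: alpha ∧ beta = (2*x*(y - z)) dx ∧ dy + (-x*(y + 6*z)) dx ∧ dz + (-y^2 - 6*z^2) dy ∧ dz.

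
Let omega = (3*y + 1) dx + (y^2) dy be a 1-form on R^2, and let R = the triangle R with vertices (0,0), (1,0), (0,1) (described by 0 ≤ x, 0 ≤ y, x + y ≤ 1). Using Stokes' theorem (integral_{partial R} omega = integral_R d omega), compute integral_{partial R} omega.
integral_(partial R) omega = -3/2

Stokes: integral_partial_R omega = integral_R d omega with d omega = (∂Q/∂x - ∂P/∂y) dx ∧ dy.
  ∂Q/∂x = 0
  ∂P/∂y = 3
  integrand = ∂Q/∂x - ∂P/∂y = -3.
Integrating over R: integral_0^1 integral_0^{1-x} (-3) dy dx = -3/2.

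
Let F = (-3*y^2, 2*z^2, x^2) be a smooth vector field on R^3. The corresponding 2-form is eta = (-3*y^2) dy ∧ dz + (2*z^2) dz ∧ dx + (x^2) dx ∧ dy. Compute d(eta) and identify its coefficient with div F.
d(eta) = (0) dx ∧ dy ∧ dz; div F = 0

For a 2-form in R^3 of the form above, applying d gives a 3-form with coefficient ∂P/∂x + ∂Q/∂y + ∂R/∂z:
  ∂P/∂x = 0
  ∂Q/∂y = 0
  ∂R/∂z = 0
Sum = 0, which is exactly div F.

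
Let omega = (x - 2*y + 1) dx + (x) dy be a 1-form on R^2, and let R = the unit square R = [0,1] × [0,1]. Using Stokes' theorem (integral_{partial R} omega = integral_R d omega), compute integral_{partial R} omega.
integral_(partial R) omega = 3

Stokes: integral_partial_R omega = integral_R d omega with d omega = (∂Q/∂x - ∂P/∂y) dx ∧ dy.
  ∂Q/∂x = 1
  ∂P/∂y = -2
  integrand = ∂Q/∂x - ∂P/∂y = 3.
Integrating over R: integral_0^1 integral_0^1 (3) dx dy = 3.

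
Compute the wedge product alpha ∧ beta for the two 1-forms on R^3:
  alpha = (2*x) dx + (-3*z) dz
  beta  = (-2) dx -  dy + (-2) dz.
alpha ∧ beta = (-2*x) dx ∧ dy + (-4*x - 6*z) dx ∧ dz + (-3*z) dy ∧ dz

Distribute the wedge, using dx_i ∧ dx_j = -dx_j ∧ dx_i and dx_i ∧ dx_i = 0. For each pair (i, j) with i < j, the coefficient of dx_i ∧ dx_j in alpha ∧ beta is (alpha_i * beta_j - alpha_j * beta_i). Collecting: alpha ∧ beta = (-2*x) dx ∧ dy + (-4*x - 6*z) dx ∧ dz + (-3*z) dy ∧ dz.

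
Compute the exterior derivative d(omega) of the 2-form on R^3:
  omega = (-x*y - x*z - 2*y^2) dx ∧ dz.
d(omega) = (x + 4*y) dx ∧ dy ∧ dz

For a 2-form omega = sum_{i<j} g_{ij} dx_i ∧ dx_j, the exterior derivative is
  d(omega) = sum_{i<j} d(g_{ij}) ∧ dx_i ∧ dx_j = sum_{i<j, k} (∂g_{ij}/∂x_k) dx_k ∧ dx_i ∧ dx_j.
Expand each term, using dx_k ∧ dx_i ∧ dx_j = sgn(permutation) dx_{(a)} ∧ dx_{(b)} ∧ dx_{(c)} with (a < b < c) sorted:
  d(-x*y - x*z - 2*y^2) includes (∂/∂y)(-x*y - x*z - 2*y^2) dy = (-x - 4*y) dy, which multiplied by dx ∧ dz gives (x + 4*y) dx ∧ dy ∧ dz
Collecting like 3-forms: d(omega) = (x + 4*y) dx ∧ dy ∧ dz.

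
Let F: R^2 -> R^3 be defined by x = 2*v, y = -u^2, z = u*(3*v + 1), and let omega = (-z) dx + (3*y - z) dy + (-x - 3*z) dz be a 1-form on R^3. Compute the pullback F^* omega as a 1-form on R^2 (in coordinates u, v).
F^* omega = (6*u^3 + 6*u^2*v + 2*u^2 - 27*u*v^2 - 18*u*v - 3*u - 6*v^2 - 2*v) du + (u*(-27*u*v - 9*u - 12*v - 2)) dv

Using F^*(f dg) = (f ∘ F) d(g ∘ F), substitute each coordinate x_i by F_i(u, v) in f_i, and replace dx_i by d F_i = (∂F_i/∂u) du + (∂F_i/∂v) dv.
  For the x component: f_1(F) = u*(-3*v - 1); d F_1 = (0) du + (2) dv
  For the y component: f_2(F) = u*(-3*u - 3*v - 1); d F_2 = (-2*u) du + (0) dv
  For the z component: f_3(F) = -9*u*v - 3*u - 2*v; d F_3 = (3*v + 1) du + (3*u) dv
Combining and collecting du, dv coefficients:
  coeff of du: 6*u^3 + 6*u^2*v + 2*u^2 - 27*u*v^2 - 18*u*v - 3*u - 6*v^2 - 2*v
  coeff of dv: u*(-27*u*v - 9*u - 12*v - 2)
F^* omega = (6*u^3 + 6*u^2*v + 2*u^2 - 27*u*v^2 - 18*u*v - 3*u - 6*v^2 - 2*v) du + (u*(-27*u*v - 9*u - 12*v - 2)) dv.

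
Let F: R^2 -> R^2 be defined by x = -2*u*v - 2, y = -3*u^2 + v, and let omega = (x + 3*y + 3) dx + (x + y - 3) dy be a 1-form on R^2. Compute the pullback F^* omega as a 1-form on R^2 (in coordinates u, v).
F^* omega = (18*u^3 + 30*u^2*v + 4*u*v^2 - 6*u*v + 30*u - 6*v^2 - 2*v) du + (18*u^3 + 4*u^2*v - 3*u^2 - 8*u*v - 2*u + v - 5) dv

Using F^*(f dg) = (f ∘ F) d(g ∘ F), substitute each coordinate x_i by F_i(u, v) in f_i, and replace dx_i by d F_i = (∂F_i/∂u) du + (∂F_i/∂v) dv.
  For the x component: f_1(F) = -9*u^2 - 2*u*v + 3*v + 1; d F_1 = (-2*v) du + (-2*u) dv
  For the y component: f_2(F) = -3*u^2 - 2*u*v + v - 5; d F_2 = (-6*u) du + (1) dv
Combining and collecting du, dv coefficients:
  coeff of du: 18*u^3 + 30*u^2*v + 4*u*v^2 - 6*u*v + 30*u - 6*v^2 - 2*v
  coeff of dv: 18*u^3 + 4*u^2*v - 3*u^2 - 8*u*v - 2*u + v - 5
F^* omega = (18*u^3 + 30*u^2*v + 4*u*v^2 - 6*u*v + 30*u - 6*v^2 - 2*v) du + (18*u^3 + 4*u^2*v - 3*u^2 - 8*u*v - 2*u + v - 5) dv.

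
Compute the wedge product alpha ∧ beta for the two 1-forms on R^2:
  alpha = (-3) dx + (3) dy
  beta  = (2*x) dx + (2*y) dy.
alpha ∧ beta = (-6*x - 6*y) dx ∧ dy

Distribute the wedge, using dx_i ∧ dx_j = -dx_j ∧ dx_i and dx_i ∧ dx_i = 0. For each pair (i, j) with i < j, the coefficient of dx_i ∧ dx_j in alpha ∧ beta is (alpha_i * beta_j - alpha_j * beta_i). Collecting: alpha ∧ beta = (-6*x - 6*y) dx ∧ dy.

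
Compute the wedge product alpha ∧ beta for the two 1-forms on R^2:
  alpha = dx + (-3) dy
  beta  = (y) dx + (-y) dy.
alpha ∧ beta = (2*y) dx ∧ dy

Distribute the wedge, using dx_i ∧ dx_j = -dx_j ∧ dx_i and dx_i ∧ dx_i = 0. For each pair (i, j) with i < j, the coefficient of dx_i ∧ dx_j in alpha ∧ beta is (alpha_i * beta_j - alpha_j * beta_i). Collecting: alpha ∧ beta = (2*y) dx ∧ dy.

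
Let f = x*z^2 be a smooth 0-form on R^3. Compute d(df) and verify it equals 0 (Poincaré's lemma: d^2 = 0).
d(df) = 0

Step 1: df = sum_i (∂f/∂x_i) dx_i = (z^2) dx + (0) dy + (2*x*z) dz.
Step 2: Apply d again. Using the 1-form formula, the coefficient of dx ∧ dy in d(df) is ∂^2 f/∂x ∂y - ∂^2 f/∂y ∂x = (0) - (0) = 0 (equality of mixed partials for smooth f).
Similarly for dx ∧ dz and dy ∧ dz — all coefficients vanish. So d(df) = 0.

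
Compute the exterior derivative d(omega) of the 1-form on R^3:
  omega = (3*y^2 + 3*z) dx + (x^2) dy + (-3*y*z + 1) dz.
d(omega) = (2*x - 6*y) dx ∧ dy + (-3) dx ∧ dz + (-3*z) dy ∧ dz

For a 1-form omega = sum_i f_i dx_i, the exterior derivative is
  d(omega) = sum_{i < j} (∂f_j/∂x_i - ∂f_i/∂x_j) dx_i ∧ dx_j.
  coefficient of dx ∧ dy: ∂f_2/∂x - ∂f_1/∂y = ∂(x^2)/∂x - ∂(3*y^2 + 3*z)/∂y = 2*x - 6*y
  coefficient of dx ∧ dz: ∂f_3/∂x - ∂f_1/∂z = ∂(-3*y*z + 1)/∂x - ∂(3*y^2 + 3*z)/∂z = -3
  coefficient of dy ∧ dz: ∂f_3/∂y - ∂f_2/∂z = ∂(-3*y*z + 1)/∂y - ∂(x^2)/∂z = -3*z
Assembling: d(omega) = (2*x - 6*y) dx ∧ dy + (-3) dx ∧ dz + (-3*z) dy ∧ dz.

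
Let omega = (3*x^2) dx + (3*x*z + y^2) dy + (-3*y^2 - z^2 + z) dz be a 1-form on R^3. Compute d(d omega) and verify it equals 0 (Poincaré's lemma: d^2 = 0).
d(d omega) = 0

Step 1: d omega = sum_{i<j} (∂f_j/∂x_i - ∂f_i/∂x_j) dx_i ∧ dx_j:
  coeff of dx ∧ dy: 3*z
  coeff of dx ∧ dz: 0
  coeff of dy ∧ dz: -3*x - 6*y
Step 2: Apply d again to each 2-form coefficient. The only possible 3-form in R^3 is dx ∧ dy ∧ dz, with coefficient
  ∂(coeff of dy∧dz)/∂x - ∂(coeff of dx∧dz)/∂y + ∂(coeff of dx∧dy)/∂z
  = ∂/∂x (-3*x - 6*y) - ∂/∂y (0) + ∂/∂z (3*z).
Each of these terms simplifies to sums of mixed partials that cancel in pairs. The result is 0 (by equality of mixed partials for smooth functions — Schwarz / Clairaut).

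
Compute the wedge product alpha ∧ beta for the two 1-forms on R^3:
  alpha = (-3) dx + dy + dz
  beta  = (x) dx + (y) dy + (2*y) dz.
alpha ∧ beta = (-x - 3*y) dx ∧ dy + (-x - 6*y) dx ∧ dz + (y) dy ∧ dz

Distribute the wedge, using dx_i ∧ dx_j = -dx_j ∧ dx_i and dx_i ∧ dx_i = 0. For each pair (i, j) with i < j, the coefficient of dx_i ∧ dx_j in alpha ∧ beta is (alpha_i * beta_j - alpha_j * beta_i). Collecting: alpha ∧ beta = (-x - 3*y) dx ∧ dy + (-x - 6*y) dx ∧ dz + (y) dy ∧ dz.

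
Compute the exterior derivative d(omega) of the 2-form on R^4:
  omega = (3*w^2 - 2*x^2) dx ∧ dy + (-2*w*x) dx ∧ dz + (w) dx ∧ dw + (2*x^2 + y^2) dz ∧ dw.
d(omega) = (6*w) dx ∧ dy ∧ dw + (2*x) dx ∧ dz ∧ dw + (2*y) dy ∧ dz ∧ dw

For a 2-form omega = sum_{i<j} g_{ij} dx_i ∧ dx_j, the exterior derivative is
  d(omega) = sum_{i<j} d(g_{ij}) ∧ dx_i ∧ dx_j = sum_{i<j, k} (∂g_{ij}/∂x_k) dx_k ∧ dx_i ∧ dx_j.
Expand each term, using dx_k ∧ dx_i ∧ dx_j = sgn(permutation) dx_{(a)} ∧ dx_{(b)} ∧ dx_{(c)} with (a < b < c) sorted:
  d(3*w^2 - 2*x^2) includes (∂/∂w)(3*w^2 - 2*x^2) dw = (6*w) dw, which multiplied by dx ∧ dy gives (6*w) dx ∧ dy ∧ dw
  d(-2*w*x) includes (∂/∂w)(-2*w*x) dw = (-2*x) dw, which multiplied by dx ∧ dz gives (-2*x) dx ∧ dz ∧ dw
  d(2*x^2 + y^2) includes (∂/∂x)(2*x^2 + y^2) dx = (4*x) dx, which multiplied by dz ∧ dw gives (4*x) dx ∧ dz ∧ dw
  d(2*x^2 + y^2) includes (∂/∂y)(2*x^2 + y^2) dy = (2*y) dy, which multiplied by dz ∧ dw gives (2*y) dy ∧ dz ∧ dw
Collecting like 3-forms: d(omega) = (6*w) dx ∧ dy ∧ dw + (2*x) dx ∧ dz ∧ dw + (2*y) dy ∧ dz ∧ dw.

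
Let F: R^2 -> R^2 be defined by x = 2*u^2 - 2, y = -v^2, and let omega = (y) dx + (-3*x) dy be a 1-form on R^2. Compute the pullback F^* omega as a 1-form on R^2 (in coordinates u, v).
F^* omega = (-4*u*v^2) du + (12*v*(u^2 - 1)) dv

Using F^*(f dg) = (f ∘ F) d(g ∘ F), substitute each coordinate x_i by F_i(u, v) in f_i, and replace dx_i by d F_i = (∂F_i/∂u) du + (∂F_i/∂v) dv.
  For the x component: f_1(F) = -v^2; d F_1 = (4*u) du + (0) dv
  For the y component: f_2(F) = 6 - 6*u^2; d F_2 = (0) du + (-2*v) dv
Combining and collecting du, dv coefficients:
  coeff of du: -4*u*v^2
  coeff of dv: 12*v*(u^2 - 1)
F^* omega = (-4*u*v^2) du + (12*v*(u^2 - 1)) dv.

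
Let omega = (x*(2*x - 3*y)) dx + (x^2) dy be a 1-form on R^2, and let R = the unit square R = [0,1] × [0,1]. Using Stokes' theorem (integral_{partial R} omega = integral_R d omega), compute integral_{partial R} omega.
integral_(partial R) omega = 5/2

Stokes: integral_partial_R omega = integral_R d omega with d omega = (∂Q/∂x - ∂P/∂y) dx ∧ dy.
  ∂Q/∂x = 2*x
  ∂P/∂y = -3*x
  integrand = ∂Q/∂x - ∂P/∂y = 5*x.
Integrating over R: integral_0^1 integral_0^1 (5*x) dx dy = 5/2.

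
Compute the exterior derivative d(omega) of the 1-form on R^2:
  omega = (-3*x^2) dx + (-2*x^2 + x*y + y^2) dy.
d(omega) = (-4*x + y) dx ∧ dy

For a 1-form omega = sum_i f_i dx_i, the exterior derivative is
  d(omega) = sum_{i < j} (∂f_j/∂x_i - ∂f_i/∂x_j) dx_i ∧ dx_j.
  coefficient of dx ∧ dy: ∂f_2/∂x - ∂f_1/∂y = ∂(-2*x^2 + x*y + y^2)/∂x - ∂(-3*x^2)/∂y = -4*x + y
Assembling: d(omega) = (-4*x + y) dx ∧ dy.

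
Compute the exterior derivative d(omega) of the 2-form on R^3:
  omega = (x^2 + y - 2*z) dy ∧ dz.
d(omega) = (2*x) dx ∧ dy ∧ dz

For a 2-form omega = sum_{i<j} g_{ij} dx_i ∧ dx_j, the exterior derivative is
  d(omega) = sum_{i<j} d(g_{ij}) ∧ dx_i ∧ dx_j = sum_{i<j, k} (∂g_{ij}/∂x_k) dx_k ∧ dx_i ∧ dx_j.
Expand each term, using dx_k ∧ dx_i ∧ dx_j = sgn(permutation) dx_{(a)} ∧ dx_{(b)} ∧ dx_{(c)} with (a < b < c) sorted:
  d(x^2 + y - 2*z) includes (∂/∂x)(x^2 + y - 2*z) dx = (2*x) dx, which multiplied by dy ∧ dz gives (2*x) dx ∧ dy ∧ dz
Collecting like 3-forms: d(omega) = (2*x) dx ∧ dy ∧ dz.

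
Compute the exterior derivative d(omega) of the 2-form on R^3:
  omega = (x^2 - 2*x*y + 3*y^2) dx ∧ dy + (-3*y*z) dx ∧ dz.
d(omega) = (3*z) dx ∧ dy ∧ dz

For a 2-form omega = sum_{i<j} g_{ij} dx_i ∧ dx_j, the exterior derivative is
  d(omega) = sum_{i<j} d(g_{ij}) ∧ dx_i ∧ dx_j = sum_{i<j, k} (∂g_{ij}/∂x_k) dx_k ∧ dx_i ∧ dx_j.
Expand each term, using dx_k ∧ dx_i ∧ dx_j = sgn(permutation) dx_{(a)} ∧ dx_{(b)} ∧ dx_{(c)} with (a < b < c) sorted:
  d(-3*y*z) includes (∂/∂y)(-3*y*z) dy = (-3*z) dy, which multiplied by dx ∧ dz gives (3*z) dx ∧ dy ∧ dz
Collecting like 3-forms: d(omega) = (3*z) dx ∧ dy ∧ dz.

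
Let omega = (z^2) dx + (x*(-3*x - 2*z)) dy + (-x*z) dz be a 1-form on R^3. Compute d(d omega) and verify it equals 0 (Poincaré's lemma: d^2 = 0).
d(d omega) = 0

Step 1: d omega = sum_{i<j} (∂f_j/∂x_i - ∂f_i/∂x_j) dx_i ∧ dx_j:
  coeff of dx ∧ dy: -6*x - 2*z
  coeff of dx ∧ dz: -3*z
  coeff of dy ∧ dz: 2*x
Step 2: Apply d again to each 2-form coefficient. The only possible 3-form in R^3 is dx ∧ dy ∧ dz, with coefficient
  ∂(coeff of dy∧dz)/∂x - ∂(coeff of dx∧dz)/∂y + ∂(coeff of dx∧dy)/∂z
  = ∂/∂x (2*x) - ∂/∂y (-3*z) + ∂/∂z (-6*x - 2*z).
Each of these terms simplifies to sums of mixed partials that cancel in pairs. The result is 0 (by equality of mixed partials for smooth functions — Schwarz / Clairaut).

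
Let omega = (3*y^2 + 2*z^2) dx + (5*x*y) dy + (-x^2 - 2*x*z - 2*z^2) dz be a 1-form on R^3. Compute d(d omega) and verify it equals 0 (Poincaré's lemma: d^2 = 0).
d(d omega) = 0

Step 1: d omega = sum_{i<j} (∂f_j/∂x_i - ∂f_i/∂x_j) dx_i ∧ dx_j:
  coeff of dx ∧ dy: -y
  coeff of dx ∧ dz: -2*x - 6*z
  coeff of dy ∧ dz: 0
Step 2: Apply d again to each 2-form coefficient. The only possible 3-form in R^3 is dx ∧ dy ∧ dz, with coefficient
  ∂(coeff of dy∧dz)/∂x - ∂(coeff of dx∧dz)/∂y + ∂(coeff of dx∧dy)/∂z
  = ∂/∂x (0) - ∂/∂y (-2*x - 6*z) + ∂/∂z (-y).
Each of these terms simplifies to sums of mixed partials that cancel in pairs. The result is 0 (by equality of mixed partials for smooth functions — Schwarz / Clairaut).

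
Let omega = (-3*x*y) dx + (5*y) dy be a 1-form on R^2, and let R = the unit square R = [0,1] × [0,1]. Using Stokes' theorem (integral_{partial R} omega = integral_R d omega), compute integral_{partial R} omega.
integral_(partial R) omega = 3/2

Stokes: integral_partial_R omega = integral_R d omega with d omega = (∂Q/∂x - ∂P/∂y) dx ∧ dy.
  ∂Q/∂x = 0
  ∂P/∂y = -3*x
  integrand = ∂Q/∂x - ∂P/∂y = 3*x.
Integrating over R: integral_0^1 integral_0^1 (3*x) dx dy = 3/2.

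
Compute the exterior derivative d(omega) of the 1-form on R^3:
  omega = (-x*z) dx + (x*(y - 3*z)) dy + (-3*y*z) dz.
d(omega) = (y - 3*z) dx ∧ dy + (x) dx ∧ dz + (3*x - 3*z) dy ∧ dz

For a 1-form omega = sum_i f_i dx_i, the exterior derivative is
  d(omega) = sum_{i < j} (∂f_j/∂x_i - ∂f_i/∂x_j) dx_i ∧ dx_j.
  coefficient of dx ∧ dy: ∂f_2/∂x - ∂f_1/∂y = ∂(x*(y - 3*z))/∂x - ∂(-x*z)/∂y = y - 3*z
  coefficient of dx ∧ dz: ∂f_3/∂x - ∂f_1/∂z = ∂(-3*y*z)/∂x - ∂(-x*z)/∂z = x
  coefficient of dy ∧ dz: ∂f_3/∂y - ∂f_2/∂z = ∂(-3*y*z)/∂y - ∂(x*(y - 3*z))/∂z = 3*x - 3*z
Assembling: d(omega) = (y - 3*z) dx ∧ dy + (x) dx ∧ dz + (3*x - 3*z) dy ∧ dz.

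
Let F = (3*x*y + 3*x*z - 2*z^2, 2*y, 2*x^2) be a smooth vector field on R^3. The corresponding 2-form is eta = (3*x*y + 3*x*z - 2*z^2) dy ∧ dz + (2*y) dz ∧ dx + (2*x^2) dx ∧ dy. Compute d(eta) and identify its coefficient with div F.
d(eta) = (3*y + 3*z + 2) dx ∧ dy ∧ dz; div F = 3*y + 3*z + 2

For a 2-form in R^3 of the form above, applying d gives a 3-form with coefficient ∂P/∂x + ∂Q/∂y + ∂R/∂z:
  ∂P/∂x = 3*y + 3*z
  ∂Q/∂y = 2
  ∂R/∂z = 0
Sum = 3*y + 3*z + 2, which is exactly div F.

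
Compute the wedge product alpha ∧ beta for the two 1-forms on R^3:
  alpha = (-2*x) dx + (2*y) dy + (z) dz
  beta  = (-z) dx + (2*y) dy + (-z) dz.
alpha ∧ beta = (2*y*(-2*x + z)) dx ∧ dy + (z*(2*x + z)) dx ∧ dz + (-4*y*z) dy ∧ dz

Distribute the wedge, using dx_i ∧ dx_j = -dx_j ∧ dx_i and dx_i ∧ dx_i = 0. For each pair (i, j) with i < j, the coefficient of dx_i ∧ dx_j in alpha ∧ beta is (alpha_i * beta_j - alpha_j * beta_i). Collecting: alpha ∧ beta = (2*y*(-2*x + z)) dx ∧ dy + (z*(2*x + z)) dx ∧ dz + (-4*y*z) dy ∧ dz.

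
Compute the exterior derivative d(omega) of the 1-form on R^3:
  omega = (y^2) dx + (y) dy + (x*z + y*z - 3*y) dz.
d(omega) = (-2*y) dx ∧ dy + (z) dx ∧ dz + (z - 3) dy ∧ dz

For a 1-form omega = sum_i f_i dx_i, the exterior derivative is
  d(omega) = sum_{i < j} (∂f_j/∂x_i - ∂f_i/∂x_j) dx_i ∧ dx_j.
  coefficient of dx ∧ dy: ∂f_2/∂x - ∂f_1/∂y = ∂(y)/∂x - ∂(y^2)/∂y = -2*y
  coefficient of dx ∧ dz: ∂f_3/∂x - ∂f_1/∂z = ∂(x*z + y*z - 3*y)/∂x - ∂(y^2)/∂z = z
  coefficient of dy ∧ dz: ∂f_3/∂y - ∂f_2/∂z = ∂(x*z + y*z - 3*y)/∂y - ∂(y)/∂z = z - 3
Assembling: d(omega) = (-2*y) dx ∧ dy + (z) dx ∧ dz + (z - 3) dy ∧ dz.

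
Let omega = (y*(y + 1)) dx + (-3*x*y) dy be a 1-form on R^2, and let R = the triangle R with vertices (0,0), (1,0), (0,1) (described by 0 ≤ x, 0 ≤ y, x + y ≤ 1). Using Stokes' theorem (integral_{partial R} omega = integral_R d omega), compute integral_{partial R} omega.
integral_(partial R) omega = -4/3

Stokes: integral_partial_R omega = integral_R d omega with d omega = (∂Q/∂x - ∂P/∂y) dx ∧ dy.
  ∂Q/∂x = -3*y
  ∂P/∂y = 2*y + 1
  integrand = ∂Q/∂x - ∂P/∂y = -5*y - 1.
Integrating over R: integral_0^1 integral_0^{1-x} (-5*y - 1) dy dx = -4/3.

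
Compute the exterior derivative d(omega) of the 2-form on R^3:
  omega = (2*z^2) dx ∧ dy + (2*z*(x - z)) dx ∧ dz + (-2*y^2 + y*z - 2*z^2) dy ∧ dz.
d(omega) = (4*z) dx ∧ dy ∧ dz

For a 2-form omega = sum_{i<j} g_{ij} dx_i ∧ dx_j, the exterior derivative is
  d(omega) = sum_{i<j} d(g_{ij}) ∧ dx_i ∧ dx_j = sum_{i<j, k} (∂g_{ij}/∂x_k) dx_k ∧ dx_i ∧ dx_j.
Expand each term, using dx_k ∧ dx_i ∧ dx_j = sgn(permutation) dx_{(a)} ∧ dx_{(b)} ∧ dx_{(c)} with (a < b < c) sorted:
  d(2*z^2) includes (∂/∂z)(2*z^2) dz = (4*z) dz, which multiplied by dx ∧ dy gives (4*z) dx ∧ dy ∧ dz
Collecting like 3-forms: d(omega) = (4*z) dx ∧ dy ∧ dz.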